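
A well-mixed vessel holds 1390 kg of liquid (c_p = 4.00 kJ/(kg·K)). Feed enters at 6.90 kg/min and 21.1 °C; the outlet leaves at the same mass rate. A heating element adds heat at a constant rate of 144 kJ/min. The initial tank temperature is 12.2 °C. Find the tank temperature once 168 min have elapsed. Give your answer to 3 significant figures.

M c_p dT/dt = ṁ c_p (T_in − T) + Q̇.
Rearrange: dT/dt = (T_ss − T)/τ with τ = M/ṁ = 201.45 min and T_ss = T_in + Q̇/(ṁ c_p) = 26.317 °C.
Solution: T(t) = T_ss + (T₀ − T_ss) e^(−t/τ).
T(168) = 26.317 + (-14.117)·e^(−168/201.45) = 26.317 + (-14.117)·0.43433 = 20.186 °C.

20.2 °C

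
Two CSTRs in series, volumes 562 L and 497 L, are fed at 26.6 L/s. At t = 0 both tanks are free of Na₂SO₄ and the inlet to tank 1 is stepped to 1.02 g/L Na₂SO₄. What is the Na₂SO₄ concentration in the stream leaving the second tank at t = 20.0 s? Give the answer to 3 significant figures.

0.272 g/L

Species balance on tank i: dCᵢ/dt = (Cᵢ₋₁ − Cᵢ)/τᵢ with τᵢ = Vᵢ/Q.
τ₁ = 562/26.6 = 21.128 s; τ₂ = 497/26.6 = 18.684 s.
Solving the cascade with C₁(0)=C₂(0)=0 gives C₂(t) = C_in[1 − (τ₁ e^(−t/τ₁) − τ₂ e^(−t/τ₂))/(τ₁ − τ₂)].
At t = 20.0: e^(−t/τ₁) = 0.38805, e^(−t/τ₂) = 0.34286.
C₂ = 1.02·[1 − (21.128·0.38805 − 18.684·0.34286)/(2.4436)] = 1.02·0.26644 = 0.27177 g/L.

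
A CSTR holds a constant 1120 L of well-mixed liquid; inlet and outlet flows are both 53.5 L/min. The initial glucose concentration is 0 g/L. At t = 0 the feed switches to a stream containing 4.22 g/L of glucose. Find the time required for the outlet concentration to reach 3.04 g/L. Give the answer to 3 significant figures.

Species balance: V dC/dt = Q(C_in − C) ⇒ τ = V/Q = 20.935 min.
C(t) = C_in + (C₀ − C_in) e^(−t/τ). Set C = 3.04 and solve for t:
e^(−t/τ) = (C − C_in)/(C₀ − C_in) = (3.04 − 4.22)/(0 − 4.22) = 0.27962
t = −τ ln(…) = 20.935 × 1.2743 = 26.677 min.

26.7 min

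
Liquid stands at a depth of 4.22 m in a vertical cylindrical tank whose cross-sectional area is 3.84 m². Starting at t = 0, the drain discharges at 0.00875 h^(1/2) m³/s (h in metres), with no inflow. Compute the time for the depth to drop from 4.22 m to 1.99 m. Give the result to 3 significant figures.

565 s

With no inflow, A dh/dt = −0.00875 √h.
Separate and integrate: 2(√h − √h₀) = −(0.00875/A) t.
t = 2A(√h₀ − √h)/0.00875 = 2·3.84·(√4.22 − √1.99)/0.00875
  = 7.6800 × (2.0543 − 1.4107) / 0.00875 = 564.89 s.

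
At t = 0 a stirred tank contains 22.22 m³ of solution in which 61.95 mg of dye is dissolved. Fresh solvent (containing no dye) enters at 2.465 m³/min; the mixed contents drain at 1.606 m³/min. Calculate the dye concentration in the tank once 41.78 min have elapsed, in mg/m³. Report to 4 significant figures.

Total volume: dV/dt = Q_in − Q_out = 0.859000 m³/min, so V(t) = 22.22 + 0.859000 t and V(41.78) = 58.1090 m³.
Species balance (pure solvent in): dm/dt = −Q_out · m/V(t).
dm/m = −Q_out dt/(V₀ + 0.859000 t); integrating gives ln(m/m₀) = −(Q_out/(Q_in−Q_out)) ln(V/V₀).
m = m₀ (V₀/V)^(Q_out/(Q_in−Q_out)) = 61.95 × (22.22/58.1090)^(1.86962) = 10.2678 mg.
C = m/V = 10.2678/58.1090 = 0.176699 mg/m³.

0.1767 mg/m³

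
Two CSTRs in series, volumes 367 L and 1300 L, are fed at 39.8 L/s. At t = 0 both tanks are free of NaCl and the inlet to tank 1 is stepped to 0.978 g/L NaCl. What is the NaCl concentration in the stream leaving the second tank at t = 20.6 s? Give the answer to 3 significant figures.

0.294 g/L

Time constants: τᵢ = Vᵢ/Q for each well-mixed tank.
τ₁ = 367/39.8 = 9.2211 s; τ₂ = 1300/39.8 = 32.663 s.
Tank 1: C₁ = C_in(1 − e^(−t/τ₁)). Tank 2 (τ₁ ≠ τ₂): C₂ = C_in[1 − (τ₁ e^(−t/τ₁) − τ₂ e^(−t/τ₂))/(τ₁ − τ₂)].
At t = 20.6: e^(−t/τ₁) = 0.10710, e^(−t/τ₂) = 0.53223.
C₂ = 0.978·[1 − (9.2211·0.10710 − 32.663·0.53223)/(-23.442)] = 0.978·0.30054 = 0.29393 g/L.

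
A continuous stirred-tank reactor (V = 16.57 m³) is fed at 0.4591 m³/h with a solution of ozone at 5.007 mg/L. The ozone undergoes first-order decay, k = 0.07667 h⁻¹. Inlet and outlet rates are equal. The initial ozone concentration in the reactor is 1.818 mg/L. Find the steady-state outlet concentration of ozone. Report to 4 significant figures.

1.329 mg/L

Accumulation = in − out − consumed: V dC/dt = Q C_in − Q C − k V C.
Steady state (dC/dt = 0): C_ss = Q C_in/(Q + kV) = C_in/(1 + kV/Q).
C_ss = 0.4591·5.007/(0.4591 + 0.07667·16.57) = 2.29871/1.72952 = 1.32910 mg/L.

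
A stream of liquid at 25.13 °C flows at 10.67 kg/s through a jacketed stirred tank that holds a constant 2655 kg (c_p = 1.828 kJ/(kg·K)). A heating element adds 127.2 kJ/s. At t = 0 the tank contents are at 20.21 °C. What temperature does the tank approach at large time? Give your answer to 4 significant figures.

31.65 °C

M c_p dT/dt = ṁ c_p (T_in − T) + Q̇.
At steady state dT/dt = 0 ⇒ T_ss = T_in + Q̇/(ṁ c_p) = 25.13 + 127.2/(10.67·1.828) = 31.6515 °C.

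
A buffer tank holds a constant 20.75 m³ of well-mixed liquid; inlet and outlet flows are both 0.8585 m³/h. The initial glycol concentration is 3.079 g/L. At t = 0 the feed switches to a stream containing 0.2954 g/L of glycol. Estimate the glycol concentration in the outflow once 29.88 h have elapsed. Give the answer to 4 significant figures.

1.104 g/L

Accumulation = in − out for the solute gives V dC/dt = Q(C_in − C).
Rewrite as dC/dt + C/τ = C_in/τ, τ = V/Q = 24.1701 h.
Integrating: C(t) = C_in + (C₀ − C_in) e^(−t/τ).
C(29.88) = 0.2954 + (3.079 − 0.2954)·e^(−29.88/24.1701) = 0.2954 + (2.78360)·0.290474 = 1.10396 g/L.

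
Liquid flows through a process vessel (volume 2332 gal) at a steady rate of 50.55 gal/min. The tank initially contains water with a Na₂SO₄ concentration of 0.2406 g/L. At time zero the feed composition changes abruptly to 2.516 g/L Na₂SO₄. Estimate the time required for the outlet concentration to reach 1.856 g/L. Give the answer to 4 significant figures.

57.10 min

Species balance on the tank: V dC/dt = Q(C_in − C), so τ = V/Q = 46.1325 min.
C(t) = C_in + (C₀ − C_in) e^(−t/τ). Set C = 1.856 and solve for t:
e^(−t/τ) = (C − C_in)/(C₀ − C_in) = (1.856 − 2.516)/(0.2406 − 2.516) = 0.290059
t = −τ ln(…) = 46.1325 × 1.23767 = 57.0969 min.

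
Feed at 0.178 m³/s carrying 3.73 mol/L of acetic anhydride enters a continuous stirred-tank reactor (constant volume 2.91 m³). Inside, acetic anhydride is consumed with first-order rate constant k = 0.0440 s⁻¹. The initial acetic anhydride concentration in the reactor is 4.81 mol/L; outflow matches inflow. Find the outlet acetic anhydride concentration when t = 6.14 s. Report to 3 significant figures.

3.55 mol/L

V dC/dt = Q(C_in − C) − k V C.
dC/dt = (Q/V) C_in − (Q/V + k) C; effective rate a = Q/V + k = 0.061168 + 0.0440 = 0.10517 s⁻¹.
C_ss = Q C_in/(Q + kV) = 2.1695 mol/L; C(t) = C_ss + (C₀ − C_ss) e^(−a t).
C(6.14) = 2.1695 + (2.6405)·e^(−0.10517·6.14) = 2.1695 + (2.6405)·0.52428 = 3.5538 mol/L.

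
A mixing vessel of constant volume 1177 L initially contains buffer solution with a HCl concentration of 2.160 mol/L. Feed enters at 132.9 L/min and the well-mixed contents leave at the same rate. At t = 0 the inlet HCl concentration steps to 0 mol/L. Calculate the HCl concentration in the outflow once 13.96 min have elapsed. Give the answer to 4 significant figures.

Accumulation = in − out for the solute gives V dC/dt = Q(C_in − C).
Time constant τ = V/Q = 1177/132.9 = 8.85628 min.
This is linear first-order; C(t) = C_in + (C₀ − C_in) e^(−t/τ).
C(13.96) = 0 + (2.160 − 0)·e^(−13.96/8.85628) = 0 + (2.16000)·0.206742 = 0.446563 mol/L.

0.4466 mol/L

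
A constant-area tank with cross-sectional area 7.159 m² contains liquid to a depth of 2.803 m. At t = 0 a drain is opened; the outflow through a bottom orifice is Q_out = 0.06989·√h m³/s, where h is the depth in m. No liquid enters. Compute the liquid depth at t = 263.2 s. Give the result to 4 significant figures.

0.1517 m

With no inflow, A dh/dt = −0.06989 √h.
∫ h^(−1/2) dh = −(0.06989/A) ∫ dt, giving 2√h = 2√h₀ − (0.06989/A) t.
√h = √2.803 − 0.06989·263.2/(2·7.159) = 1.67422 − 1.28475 = 0.389466.
h = 0.389466² = 0.151684 m.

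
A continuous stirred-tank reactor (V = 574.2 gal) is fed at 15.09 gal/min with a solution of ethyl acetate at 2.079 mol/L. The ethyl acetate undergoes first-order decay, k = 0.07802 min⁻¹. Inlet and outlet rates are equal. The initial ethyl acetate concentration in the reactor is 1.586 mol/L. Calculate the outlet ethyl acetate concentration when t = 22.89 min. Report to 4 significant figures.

0.6214 mol/L

Species balance: V dC/dt = Q C_in − Q C − k V C.
This is linear with rate a = Q/V + k = 0.104300 min⁻¹.
C_ss = Q C_in/(Q + kV) = 0.523837 mol/L; C(t) = C_ss + (C₀ − C_ss) e^(−a t).
C(22.89) = 0.523837 + (1.06216)·e^(−0.104300·22.89) = 0.523837 + (1.06216)·0.0918657 = 0.621413 mol/L.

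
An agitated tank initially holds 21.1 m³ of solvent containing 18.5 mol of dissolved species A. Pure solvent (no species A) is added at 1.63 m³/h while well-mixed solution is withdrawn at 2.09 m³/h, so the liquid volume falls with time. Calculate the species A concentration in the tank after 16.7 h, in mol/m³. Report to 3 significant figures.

0.176 mol/m³

Let m(t) be the amount of species A. Volume: V(t) = V₀ + (Q_in − Q_out) t = 21.1 − 0.46000 t; V(16.7) = 13.418 m³.
Species balance (pure solvent in): dm/dt = −Q_out · m/V(t).
Separate: dm/m = −Q_out dt/V(t) ⇒ ln(m/m₀) = −(Q_out/(Q_in−Q_out)) ln(V/V₀).
m = m₀ (V₀/V)^(Q_out/(Q_in−Q_out)) = 18.5 × (21.1/13.418)^(-4.5435) = 2.3656 mol.
C = m/V = 2.3656/13.418 = 0.17630 mol/m³.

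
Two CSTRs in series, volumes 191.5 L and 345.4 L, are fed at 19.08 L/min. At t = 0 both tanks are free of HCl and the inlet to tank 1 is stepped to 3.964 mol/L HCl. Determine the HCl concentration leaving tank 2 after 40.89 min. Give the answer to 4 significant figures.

Species balance on tank i: dCᵢ/dt = (Cᵢ₋₁ − Cᵢ)/τᵢ with τᵢ = Vᵢ/Q.
τ₁ = 191.5/19.08 = 10.0367 min; τ₂ = 345.4/19.08 = 18.1027 min.
Tank 1: C₁ = C_in(1 − e^(−t/τ₁)). Tank 2 (τ₁ ≠ τ₂): C₂ = C_in[1 − (τ₁ e^(−t/τ₁) − τ₂ e^(−t/τ₂))/(τ₁ − τ₂)].
At t = 40.89: e^(−t/τ₁) = 0.0170083, e^(−t/τ₂) = 0.104478.
C₂ = 3.964·[1 − (10.0367·0.0170083 − 18.1027·0.104478)/(-8.06604)] = 3.964·0.786682 = 3.11841 mol/L.

3.118 mol/L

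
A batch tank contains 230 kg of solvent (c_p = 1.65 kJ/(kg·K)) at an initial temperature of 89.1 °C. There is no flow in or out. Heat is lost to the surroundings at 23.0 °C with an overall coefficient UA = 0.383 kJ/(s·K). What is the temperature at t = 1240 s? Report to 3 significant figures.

M c_p dT/dt = −UA(T − T_amb).
dT/dt = (T_ss − T)/τ with T_ss = T_amb = 23.000 °C, τ = M c_p/UA = 230·1.65/0.383 = 990.86 s.
This is linear first-order; T(t) = T_ss + (T₀ − T_ss) e^(−t/τ).
T(1240) = 23.000 + (66.100)·0.28609 = 41.911 °C.

41.9 °C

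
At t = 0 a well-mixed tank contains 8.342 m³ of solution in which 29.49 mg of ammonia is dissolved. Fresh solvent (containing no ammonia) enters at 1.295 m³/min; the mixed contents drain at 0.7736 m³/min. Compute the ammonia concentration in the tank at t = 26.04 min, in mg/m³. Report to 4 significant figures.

0.3209 mg/m³

Let m(t) be the amount of ammonia. Volume: V(t) = V₀ + (Q_in − Q_out) t = 8.342 + 0.521400 t; V(26.04) = 21.9193 m³.
Solute balance: dm/dt = 0 − Q_out C = −Q_out m/V(t).
dm/m = −Q_out dt/(V₀ + 0.521400 t); integrating gives ln(m/m₀) = −(Q_out/(Q_in−Q_out)) ln(V/V₀).
m = m₀ (V₀/V)^(Q_out/(Q_in−Q_out)) = 29.49 × (8.342/21.9193)^(1.48370) = 7.03365 mg.
C = m/V = 7.03365/21.9193 = 0.320889 mg/m³.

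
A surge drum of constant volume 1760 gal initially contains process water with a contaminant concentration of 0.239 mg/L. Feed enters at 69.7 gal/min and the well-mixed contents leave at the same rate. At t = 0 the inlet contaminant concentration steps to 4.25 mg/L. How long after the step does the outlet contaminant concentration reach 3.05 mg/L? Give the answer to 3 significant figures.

Mass balance on the solute (V constant): V dC/dt = Q(C_in − C), so τ = V/Q = 25.251 min.
C(t) = C_in + (C₀ − C_in) e^(−t/τ). Set C = 3.05 and solve for t:
e^(−t/τ) = (C − C_in)/(C₀ − C_in) = (3.05 − 4.25)/(0.239 − 4.25) = 0.29918
t = −τ ln(…) = 25.251 × 1.2067 = 30.471 min.

30.5 min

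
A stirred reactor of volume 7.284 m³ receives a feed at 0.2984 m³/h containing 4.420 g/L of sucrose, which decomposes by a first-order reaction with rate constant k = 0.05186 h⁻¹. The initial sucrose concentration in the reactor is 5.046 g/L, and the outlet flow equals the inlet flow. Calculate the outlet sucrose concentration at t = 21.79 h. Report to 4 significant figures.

2.360 g/L

V dC/dt = Q(C_in − C) − k V C.
This is linear with rate a = Q/V + k = 0.0928265 h⁻¹.
C_ss = Q C_in/(Q + kV) = 1.95065 g/L; C(t) = C_ss + (C₀ − C_ss) e^(−a t).
C(21.79) = 1.95065 + (3.09535)·e^(−0.0928265·21.79) = 1.95065 + (3.09535)·0.132299 = 2.36016 g/L.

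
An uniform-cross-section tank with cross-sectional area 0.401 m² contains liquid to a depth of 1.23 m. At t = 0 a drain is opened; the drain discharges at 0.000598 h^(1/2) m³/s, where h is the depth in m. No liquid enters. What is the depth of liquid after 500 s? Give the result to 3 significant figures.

0.542 m

A dh/dt = −Q_out = −0.000598 √h.
∫ h^(−1/2) dh = −(0.000598/A) ∫ dt, giving 2√h = 2√h₀ − (0.000598/A) t.
√h = √1.23 − 0.000598·500/(2·0.401) = 1.1091 − 0.37282 = 0.73624.
h = 0.73624² = 0.54204 m.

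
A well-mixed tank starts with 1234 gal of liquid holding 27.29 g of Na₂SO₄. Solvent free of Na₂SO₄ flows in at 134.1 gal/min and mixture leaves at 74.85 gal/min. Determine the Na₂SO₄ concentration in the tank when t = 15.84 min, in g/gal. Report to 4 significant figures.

Let m(t) be the amount of Na₂SO₄. Volume: V(t) = V₀ + (Q_in − Q_out) t = 1234 + 59.2500 t; V(15.84) = 2172.52 gal.
No Na₂SO₄ enters, so dm/dt = −Q_out · (m/V).
Separate: dm/m = −Q_out dt/V(t) ⇒ ln(m/m₀) = −(Q_out/(Q_in−Q_out)) ln(V/V₀).
m = m₀ (V₀/V)^(Q_out/(Q_in−Q_out)) = 27.29 × (1234/2172.52)^(1.26329) = 13.3560 g.
C = m/V = 13.3560/2172.52 = 0.00614772 g/gal.

0.006148 g/gal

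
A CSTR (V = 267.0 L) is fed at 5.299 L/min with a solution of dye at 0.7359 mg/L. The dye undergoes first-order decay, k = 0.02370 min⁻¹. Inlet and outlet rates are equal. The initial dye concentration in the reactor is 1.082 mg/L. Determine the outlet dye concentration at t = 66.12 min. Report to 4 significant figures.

0.3773 mg/L

Species balance: V dC/dt = Q C_in − Q C − k V C.
This is linear with rate a = Q/V + k = 0.0435464 min⁻¹.
C_ss = Q C_in/(Q + kV) = 0.335389 mg/L; C(t) = C_ss + (C₀ − C_ss) e^(−a t).
C(66.12) = 0.335389 + (0.746611)·e^(−0.0435464·66.12) = 0.335389 + (0.746611)·0.0561746 = 0.377330 mg/L.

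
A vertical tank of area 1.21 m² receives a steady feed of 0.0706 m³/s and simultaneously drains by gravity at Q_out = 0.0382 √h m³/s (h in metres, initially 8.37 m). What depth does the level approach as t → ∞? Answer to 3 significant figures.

3.42 m

Accumulation of liquid (constant cross-section A): A dh/dt = Q_in − 0.0382 √h. At steady state dh/dt = 0:
Q_in = 0.0382 √h_ss ⇒ √h_ss = 0.0706/0.0382 = 1.8482.
h_ss = 1.8482² = 3.4157 m. (Since h₀ = 8.37 m > h_ss, the level will fall toward this value.)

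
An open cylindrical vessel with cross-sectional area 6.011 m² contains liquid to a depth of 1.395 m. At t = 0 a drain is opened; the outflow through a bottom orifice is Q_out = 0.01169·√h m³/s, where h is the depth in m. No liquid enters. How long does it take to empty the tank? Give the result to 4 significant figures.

A dh/dt = −Q_out = −0.01169 √h.
Separate and integrate: 2(√h − √h₀) = −(0.01169/A) t.
Tank is empty when √h = 0: t_empty = 2A√h₀/0.01169.
t_empty = 2·6.011·√1.395/0.01169 = 12.0220·1.18110/0.01169 = 1214.64 s.

1215 s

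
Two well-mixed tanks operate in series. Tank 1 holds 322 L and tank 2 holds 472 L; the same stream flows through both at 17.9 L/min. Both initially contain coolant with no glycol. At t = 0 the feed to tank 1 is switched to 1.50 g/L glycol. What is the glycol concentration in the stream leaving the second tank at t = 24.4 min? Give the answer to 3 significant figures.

0.458 g/L

Each tank obeys Vᵢ dCᵢ/dt = Q(Cᵢ₋₁ − Cᵢ), so τᵢ = Vᵢ/Q.
τ₁ = 322/17.9 = 17.989 min; τ₂ = 472/17.9 = 26.369 min.
Tank 1: C₁ = C_in(1 − e^(−t/τ₁)). Tank 2 (τ₁ ≠ τ₂): C₂ = C_in[1 − (τ₁ e^(−t/τ₁) − τ₂ e^(−t/τ₂))/(τ₁ − τ₂)].
At t = 24.4: e^(−t/τ₁) = 0.25759, e^(−t/τ₂) = 0.39640.
C₂ = 1.50·[1 − (17.989·0.25759 − 26.369·0.39640)/(-8.3799)] = 1.50·0.30562 = 0.45844 g/L.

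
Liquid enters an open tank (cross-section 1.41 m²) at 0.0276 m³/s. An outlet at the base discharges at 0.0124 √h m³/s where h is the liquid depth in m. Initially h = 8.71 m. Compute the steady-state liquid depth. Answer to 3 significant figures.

4.95 m

Volume balance on the tank: A dh/dt = Q_in − 0.0124 √h. At steady state dh/dt = 0:
Q_in = 0.0124 √h_ss ⇒ √h_ss = 0.0276/0.0124 = 2.2258.
h_ss = 2.2258² = 4.9542 m. (Since h₀ = 8.71 m > h_ss, the level will fall toward this value.)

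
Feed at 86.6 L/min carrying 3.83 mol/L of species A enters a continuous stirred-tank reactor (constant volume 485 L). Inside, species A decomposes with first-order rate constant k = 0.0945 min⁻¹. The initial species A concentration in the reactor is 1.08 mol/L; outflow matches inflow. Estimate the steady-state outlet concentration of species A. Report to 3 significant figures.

2.50 mol/L

Accumulation = in − out − consumed: V dC/dt = Q C_in − Q C − k V C.
At steady state: 0 = Q C_in − (Q + kV) C_ss, so C_ss = Q C_in/(Q + kV).
C_ss = 86.6·3.83/(86.6 + 0.0945·485) = 331.68/132.43 = 2.5045 mol/L.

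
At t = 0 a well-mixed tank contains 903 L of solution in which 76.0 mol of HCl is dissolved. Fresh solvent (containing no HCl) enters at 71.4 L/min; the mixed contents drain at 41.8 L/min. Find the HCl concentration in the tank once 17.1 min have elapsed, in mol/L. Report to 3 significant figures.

Let m(t) be the amount of HCl. Volume: V(t) = V₀ + (Q_in − Q_out) t = 903 + 29.600 t; V(17.1) = 1409.2 L.
Solute balance: dm/dt = 0 − Q_out C = −Q_out m/V(t).
Separate: dm/m = −Q_out dt/V(t) ⇒ ln(m/m₀) = −(Q_out/(Q_in−Q_out)) ln(V/V₀).
m = m₀ (V₀/V)^(Q_out/(Q_in−Q_out)) = 76.0 × (903/1409.2)^(1.4122) = 40.540 mol.
C = m/V = 40.540/1409.2 = 0.028769 mol/L.

0.0288 mol/L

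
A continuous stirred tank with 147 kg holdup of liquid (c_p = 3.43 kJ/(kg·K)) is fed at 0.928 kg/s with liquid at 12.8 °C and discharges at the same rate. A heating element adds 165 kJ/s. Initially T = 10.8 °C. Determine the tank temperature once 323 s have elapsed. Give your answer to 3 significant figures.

57.6 °C

Heat balance on the well-mixed liquid: M c_p dT/dt = ṁ c_p (T_in − T) + 165.
Rearrange: dT/dt = (T_ss − T)/τ with τ = M/ṁ = 158.41 s and T_ss = T_in + Q̇/(ṁ c_p) = 64.637 °C.
Solution: T(t) = T_ss + (T₀ − T_ss) e^(−t/τ).
T(323) = 64.637 + (-53.837)·e^(−323/158.41) = 64.637 + (-53.837)·0.13015 = 57.630 °C.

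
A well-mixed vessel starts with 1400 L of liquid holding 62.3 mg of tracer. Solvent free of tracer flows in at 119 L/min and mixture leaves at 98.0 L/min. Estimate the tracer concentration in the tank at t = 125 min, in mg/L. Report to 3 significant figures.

0.000112 mg/L

Let m(t) be the amount of tracer. Volume: V(t) = V₀ + (Q_in − Q_out) t = 1400 + 21.000 t; V(125) = 4025.0 L.
Solute balance: dm/dt = 0 − Q_out C = −Q_out m/V(t).
dm/m = −Q_out dt/(V₀ + 21.000 t); integrating gives ln(m/m₀) = −(Q_out/(Q_in−Q_out)) ln(V/V₀).
m = m₀ (V₀/V)^(Q_out/(Q_in−Q_out)) = 62.3 × (1400/4025.0)^(4.6667) = 0.45100 mg.
C = m/V = 0.45100/4025.0 = 0.00011205 mg/L.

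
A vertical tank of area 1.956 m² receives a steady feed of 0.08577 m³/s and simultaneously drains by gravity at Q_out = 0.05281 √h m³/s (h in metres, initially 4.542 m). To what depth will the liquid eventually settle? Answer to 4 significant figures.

Level balance: A dh/dt = 0.08577 − 0.05281 √h. Setting dh/dt = 0:
Q_in = 0.05281 √h_ss ⇒ √h_ss = 0.08577/0.05281 = 1.62412.
h_ss = 1.62412² = 2.63778 m. (Since h₀ = 4.542 m > h_ss, the level will fall toward this value.)

2.638 m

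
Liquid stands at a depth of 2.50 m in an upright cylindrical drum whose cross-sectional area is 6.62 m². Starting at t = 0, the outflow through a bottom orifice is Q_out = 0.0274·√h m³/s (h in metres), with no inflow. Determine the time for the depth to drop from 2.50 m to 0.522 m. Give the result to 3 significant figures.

415 s

Accumulation of liquid (constant cross-section A): A dh/dt = −0.0274 √h.
Separate and integrate: 2(√h − √h₀) = −(0.0274/A) t.
t = 2A(√h₀ − √h)/0.0274 = 2·6.62·(√2.50 − √0.522)/0.0274
  = 13.240 × (1.5811 − 0.72250) / 0.0274 = 414.91 s.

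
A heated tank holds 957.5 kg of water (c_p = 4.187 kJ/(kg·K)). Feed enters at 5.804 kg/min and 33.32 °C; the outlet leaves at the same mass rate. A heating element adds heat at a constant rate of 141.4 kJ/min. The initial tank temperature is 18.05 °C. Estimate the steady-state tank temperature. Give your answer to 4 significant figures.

M c_p dT/dt = ṁ c_p (T_in − T) + Q̇.
At steady state dT/dt = 0 ⇒ T_ss = T_in + Q̇/(ṁ c_p) = 33.32 + 141.4/(5.804·4.187) = 39.1386 °C.

39.14 °C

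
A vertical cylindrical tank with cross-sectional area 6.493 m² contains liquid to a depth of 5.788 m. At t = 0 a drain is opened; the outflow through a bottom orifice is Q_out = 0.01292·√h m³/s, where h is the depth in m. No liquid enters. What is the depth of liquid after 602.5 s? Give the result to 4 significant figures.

Mass balance (ρ constant): A dh/dt = −0.01292 √h.
Separate and integrate: 2(√h − √h₀) = −(0.01292/A) t.
√h = √5.788 − 0.01292·602.5/(2·6.493) = 2.40583 − 0.599438 = 1.80639.
h = 1.80639² = 3.26304 m.

3.263 m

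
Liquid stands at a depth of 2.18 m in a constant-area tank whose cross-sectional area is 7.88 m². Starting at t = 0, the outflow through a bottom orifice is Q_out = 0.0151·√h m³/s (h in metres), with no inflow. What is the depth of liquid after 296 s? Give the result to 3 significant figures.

1.42 m

Accumulation of liquid (constant cross-section A): A dh/dt = −0.0151 √h.
∫ h^(−1/2) dh = −(0.0151/A) ∫ dt, giving 2√h = 2√h₀ − (0.0151/A) t.
√h = √2.18 − 0.0151·296/(2·7.88) = 1.4765 − 0.28360 = 1.1929.
h = 1.1929² = 1.4230 m.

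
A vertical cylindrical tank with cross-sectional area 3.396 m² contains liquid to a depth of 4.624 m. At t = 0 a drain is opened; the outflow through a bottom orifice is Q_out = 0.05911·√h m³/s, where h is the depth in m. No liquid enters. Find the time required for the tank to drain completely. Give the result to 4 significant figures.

A dh/dt = −Q_out = −0.05911 √h.
This is separable: 2 d(√h)/dt = −0.05911/A, so √h = √h₀ − (0.05911/(2A)) t.
Set h = 0: 2√h₀ = (0.05911/A) t_empty ⇒ t_empty = 2A√h₀/0.05911.
t_empty = 2·3.396·√4.624/0.05911 = 6.79200·2.15035/0.05911 = 247.085 s.

247.1 s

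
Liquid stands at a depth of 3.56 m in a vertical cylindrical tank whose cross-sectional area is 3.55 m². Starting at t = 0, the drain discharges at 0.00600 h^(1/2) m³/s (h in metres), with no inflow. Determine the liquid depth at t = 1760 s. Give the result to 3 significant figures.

0.160 m

Mass balance (ρ constant): A dh/dt = −0.00600 √h.
Separate and integrate: 2(√h − √h₀) = −(0.00600/A) t.
√h = √3.56 − 0.00600·1760/(2·3.55) = 1.8868 − 1.4873 = 0.39947.
h = 0.39947² = 0.15958 m.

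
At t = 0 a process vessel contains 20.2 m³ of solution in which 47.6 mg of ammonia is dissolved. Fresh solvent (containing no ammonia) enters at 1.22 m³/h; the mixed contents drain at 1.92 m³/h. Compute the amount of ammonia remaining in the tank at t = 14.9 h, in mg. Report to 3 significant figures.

Total volume: dV/dt = Q_in − Q_out = -0.70000 m³/h, so V(t) = 20.2 − 0.70000 t and V(14.9) = 9.7700 m³.
Solute balance: dm/dt = 0 − Q_out C = −Q_out m/V(t).
Separate: dm/m = −Q_out dt/V(t) ⇒ ln(m/m₀) = −(Q_out/(Q_in−Q_out)) ln(V/V₀).
m = m₀ (V₀/V)^(Q_out/(Q_in−Q_out)) = 47.6 × (20.2/9.7700)^(-2.7429) = 6.4916 mg.

6.49 mg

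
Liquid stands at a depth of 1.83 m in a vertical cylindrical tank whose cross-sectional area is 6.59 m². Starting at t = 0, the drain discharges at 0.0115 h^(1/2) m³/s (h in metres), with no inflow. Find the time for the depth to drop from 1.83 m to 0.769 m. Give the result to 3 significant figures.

With no inflow, A dh/dt = −0.0115 √h.
This is separable: 2 d(√h)/dt = −0.0115/A, so √h = √h₀ − (0.0115/(2A)) t.
t = 2A(√h₀ − √h)/0.0115 = 2·6.59·(√1.83 − √0.769)/0.0115
  = 13.180 × (1.3528 − 0.87693) / 0.0115 = 545.36 s.

545 s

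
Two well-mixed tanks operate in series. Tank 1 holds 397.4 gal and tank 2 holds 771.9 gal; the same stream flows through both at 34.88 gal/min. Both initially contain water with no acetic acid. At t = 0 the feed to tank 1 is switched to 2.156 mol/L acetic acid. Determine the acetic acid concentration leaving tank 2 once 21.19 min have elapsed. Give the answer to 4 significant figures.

Species balance on tank i: dCᵢ/dt = (Cᵢ₋₁ − Cᵢ)/τᵢ with τᵢ = Vᵢ/Q.
τ₁ = 397.4/34.88 = 11.3933 min; τ₂ = 771.9/34.88 = 22.1302 min.
Tank 1: C₁ = C_in(1 − e^(−t/τ₁)). Tank 2 (τ₁ ≠ τ₂): C₂ = C_in[1 − (τ₁ e^(−t/τ₁) − τ₂ e^(−t/τ₂))/(τ₁ − τ₂)].
At t = 21.19: e^(−t/τ₁) = 0.155695, e^(−t/τ₂) = 0.383845.
C₂ = 2.156·[1 − (11.3933·0.155695 − 22.1302·0.383845)/(-10.7368)] = 2.156·0.374054 = 0.806461 mol/L.

0.8065 mol/L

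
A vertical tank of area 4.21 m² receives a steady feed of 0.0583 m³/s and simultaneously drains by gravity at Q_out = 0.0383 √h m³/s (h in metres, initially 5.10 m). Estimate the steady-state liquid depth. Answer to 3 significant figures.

Level balance: A dh/dt = 0.0583 − 0.0383 √h. Setting dh/dt = 0:
Q_in = 0.0383 √h_ss ⇒ √h_ss = 0.0583/0.0383 = 1.5222.
h_ss = 1.5222² = 2.3171 m. (Since h₀ = 5.10 m > h_ss, the level will fall toward this value.)

2.32 m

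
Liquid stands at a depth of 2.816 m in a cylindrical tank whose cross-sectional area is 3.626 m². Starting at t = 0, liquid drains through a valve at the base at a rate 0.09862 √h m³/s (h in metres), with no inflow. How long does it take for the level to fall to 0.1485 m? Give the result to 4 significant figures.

Accumulation of liquid (constant cross-section A): A dh/dt = −0.09862 √h.
This is separable: 2 d(√h)/dt = −0.09862/A, so √h = √h₀ − (0.09862/(2A)) t.
t = 2A(√h₀ − √h)/0.09862 = 2·3.626·(√2.816 − √0.1485)/0.09862
  = 7.25200 × (1.67809 − 0.385357) / 0.09862 = 95.0611 s.

95.06 s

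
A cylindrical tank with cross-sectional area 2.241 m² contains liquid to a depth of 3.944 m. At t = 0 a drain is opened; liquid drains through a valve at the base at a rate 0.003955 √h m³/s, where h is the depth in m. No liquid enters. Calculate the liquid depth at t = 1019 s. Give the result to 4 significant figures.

1.181 m

With no inflow, A dh/dt = −0.003955 √h.
This is separable: 2 d(√h)/dt = −0.003955/A, so √h = √h₀ − (0.003955/(2A)) t.
√h = √3.944 − 0.003955·1019/(2·2.241) = 1.98595 − 0.899185 = 1.08677.
h = 1.08677² = 1.18106 m.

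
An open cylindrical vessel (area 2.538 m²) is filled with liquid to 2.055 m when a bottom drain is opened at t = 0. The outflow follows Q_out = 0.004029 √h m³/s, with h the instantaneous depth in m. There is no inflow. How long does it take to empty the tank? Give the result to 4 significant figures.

Volume balance on the tank: A dh/dt = −0.004029 √h.
This is separable: 2 d(√h)/dt = −0.004029/A, so √h = √h₀ − (0.004029/(2A)) t.
Tank is empty when √h = 0: t_empty = 2A√h₀/0.004029.
t_empty = 2·2.538·√2.055/0.004029 = 5.07600·1.43353/0.004029 = 1806.05 s.

1806 s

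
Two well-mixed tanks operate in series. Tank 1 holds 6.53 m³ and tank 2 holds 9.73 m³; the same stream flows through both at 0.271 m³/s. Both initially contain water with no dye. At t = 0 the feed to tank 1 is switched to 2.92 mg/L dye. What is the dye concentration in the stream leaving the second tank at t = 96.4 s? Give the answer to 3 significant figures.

Species balance on tank i: dCᵢ/dt = (Cᵢ₋₁ − Cᵢ)/τᵢ with τᵢ = Vᵢ/Q.
τ₁ = 6.53/0.271 = 24.096 s; τ₂ = 9.73/0.271 = 35.904 s.
Solving the cascade with C₁(0)=C₂(0)=0 gives C₂(t) = C_in[1 − (τ₁ e^(−t/τ₁) − τ₂ e^(−t/τ₂))/(τ₁ − τ₂)].
At t = 96.4: e^(−t/τ₁) = 0.018303, e^(−t/τ₂) = 0.068226.
C₂ = 2.92·[1 − (24.096·0.018303 − 35.904·0.068226)/(-11.808)] = 2.92·0.82990 = 2.4233 mg/L.

2.42 mg/L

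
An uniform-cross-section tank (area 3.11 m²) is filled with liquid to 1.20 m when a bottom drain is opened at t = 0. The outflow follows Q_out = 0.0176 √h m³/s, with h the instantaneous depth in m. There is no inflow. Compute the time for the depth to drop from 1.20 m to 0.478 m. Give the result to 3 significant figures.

With no inflow, A dh/dt = −0.0176 √h.
∫ h^(−1/2) dh = −(0.0176/A) ∫ dt, giving 2√h = 2√h₀ − (0.0176/A) t.
t = 2A(√h₀ − √h)/0.0176 = 2·3.11·(√1.20 − √0.478)/0.0176
  = 6.2200 × (1.0954 − 0.69138) / 0.0176 = 142.80 s.

143 s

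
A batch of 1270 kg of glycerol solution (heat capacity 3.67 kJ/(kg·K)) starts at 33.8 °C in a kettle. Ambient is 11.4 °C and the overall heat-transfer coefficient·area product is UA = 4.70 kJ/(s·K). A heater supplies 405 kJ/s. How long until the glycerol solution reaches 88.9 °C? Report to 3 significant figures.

First-law balance (no shaft work): M c_p dT/dt = −UA(T − T_amb) + Q̇.
τ = M c_p/UA = 991.68 s; T_ss = T_amb + Q̇/UA = 11.4 + 405/4.70 = 97.570 °C.
T(t) = T_ss + (T₀ − T_ss)e^(−t/τ); set T = 88.9:
t = −τ ln[(T − T_ss)/(T₀ − T_ss)] = −991.68 · ln(0.13596) = 1978.8 s.

1980 s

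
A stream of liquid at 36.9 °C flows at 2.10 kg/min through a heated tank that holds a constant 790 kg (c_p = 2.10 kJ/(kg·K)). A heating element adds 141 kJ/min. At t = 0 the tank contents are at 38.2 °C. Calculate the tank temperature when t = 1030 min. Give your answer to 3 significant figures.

66.9 °C

M c_p dT/dt = ṁ c_p (T_in − T) + Q̇.
τ = M/ṁ = 376.19 min; T_ss = T_in + Q̇/(ṁ c_p) = 36.9 + 141/(2.10·2.10) = 68.873 °C.
T approaches T_ss exponentially: T(t) = T_ss + (T₀ − T_ss) e^(−t/τ).
T(1030) = 68.873 + (-30.673)·e^(−1030/376.19) = 68.873 + (-30.673)·0.064701 = 66.888 °C.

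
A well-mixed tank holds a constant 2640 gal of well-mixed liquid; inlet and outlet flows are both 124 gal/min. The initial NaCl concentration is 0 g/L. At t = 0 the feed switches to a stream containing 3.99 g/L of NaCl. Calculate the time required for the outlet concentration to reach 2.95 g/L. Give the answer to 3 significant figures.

28.6 min

Species balance: V dC/dt = Q(C_in − C) ⇒ τ = V/Q = 21.290 min.
C(t) = C_in + (C₀ − C_in) e^(−t/τ). Set C = 2.95 and solve for t:
e^(−t/τ) = (C − C_in)/(C₀ − C_in) = (2.95 − 3.99)/(0 − 3.99) = 0.26065
t = −τ ln(…) = 21.290 × 1.3446 = 28.626 min.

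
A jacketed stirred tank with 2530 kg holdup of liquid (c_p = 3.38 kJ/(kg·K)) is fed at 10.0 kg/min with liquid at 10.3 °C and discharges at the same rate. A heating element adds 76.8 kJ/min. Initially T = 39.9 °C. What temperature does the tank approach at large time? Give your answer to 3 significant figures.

12.6 °C

M c_p dT/dt = ṁ c_p (T_in − T) + Q̇.
At steady state dT/dt = 0 ⇒ T_ss = T_in + Q̇/(ṁ c_p) = 10.3 + 76.8/(10.0·3.38) = 12.572 °C.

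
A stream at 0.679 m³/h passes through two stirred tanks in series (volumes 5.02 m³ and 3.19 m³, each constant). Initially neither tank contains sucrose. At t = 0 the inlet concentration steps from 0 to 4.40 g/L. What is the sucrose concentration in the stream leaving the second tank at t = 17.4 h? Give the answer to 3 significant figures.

3.44 g/L

Time constants: τᵢ = Vᵢ/Q for each well-mixed tank.
τ₁ = 5.02/0.679 = 7.3932 h; τ₂ = 3.19/0.679 = 4.6981 h.
Tank 1: C₁ = C_in(1 − e^(−t/τ₁)). Tank 2 (τ₁ ≠ τ₂): C₂ = C_in[1 − (τ₁ e^(−t/τ₁) − τ₂ e^(−t/τ₂))/(τ₁ − τ₂)].
At t = 17.4: e^(−t/τ₁) = 0.095035, e^(−t/τ₂) = 0.024634.
C₂ = 4.40·[1 − (7.3932·0.095035 − 4.6981·0.024634)/(2.6951)] = 4.40·0.78224 = 3.4419 g/L.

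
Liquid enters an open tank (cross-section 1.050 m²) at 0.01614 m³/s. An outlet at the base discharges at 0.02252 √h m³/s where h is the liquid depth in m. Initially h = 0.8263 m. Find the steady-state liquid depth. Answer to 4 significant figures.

A dh/dt = Q_in − 0.02252 √h. Steady state requires inflow = outflow:
Q_in = 0.02252 √h_ss ⇒ √h_ss = 0.01614/0.02252 = 0.716696.
h_ss = 0.716696² = 0.513654 m. (Since h₀ = 0.8263 m > h_ss, the level will fall toward this value.)

0.5137 m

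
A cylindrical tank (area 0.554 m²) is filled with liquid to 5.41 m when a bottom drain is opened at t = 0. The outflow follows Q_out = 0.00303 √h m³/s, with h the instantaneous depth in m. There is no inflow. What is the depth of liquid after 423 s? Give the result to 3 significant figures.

1.37 m

Volume balance on the tank: A dh/dt = −0.00303 √h.
Separate and integrate: 2(√h − √h₀) = −(0.00303/A) t.
√h = √5.41 − 0.00303·423/(2·0.554) = 2.3259 − 1.1568 = 1.1692.
h = 1.1692² = 1.3670 m.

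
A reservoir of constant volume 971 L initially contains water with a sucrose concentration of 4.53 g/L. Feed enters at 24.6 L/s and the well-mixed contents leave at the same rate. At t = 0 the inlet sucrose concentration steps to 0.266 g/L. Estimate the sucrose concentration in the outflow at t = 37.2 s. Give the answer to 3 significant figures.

Accumulation = in − out for the solute gives V dC/dt = Q(C_in − C).
Time constant τ = V/Q = 971/24.6 = 39.472 s.
C approaches C_in exponentially: C(t) = C_in + (C₀ − C_in) e^(−t/τ).
C(37.2) = 0.266 + (4.53 − 0.266)·e^(−37.2/39.472) = 0.266 + (4.2640)·0.38967 = 1.9276 g/L.

1.93 g/L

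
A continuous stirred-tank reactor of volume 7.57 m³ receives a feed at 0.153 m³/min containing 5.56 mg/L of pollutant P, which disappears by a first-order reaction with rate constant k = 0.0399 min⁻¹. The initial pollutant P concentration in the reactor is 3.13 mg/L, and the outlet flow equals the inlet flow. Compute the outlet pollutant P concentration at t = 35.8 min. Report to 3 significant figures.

Species balance: V dC/dt = Q C_in − Q C − k V C.
dC/dt = (Q/V) C_in − (Q/V + k) C; effective rate a = Q/V + k = 0.020211 + 0.0399 = 0.060111 min⁻¹.
C_ss = Q C_in/(Q + kV) = 1.8694 mg/L; C(t) = C_ss + (C₀ − C_ss) e^(−a t).
C(35.8) = 1.8694 + (1.2606)·e^(−0.060111·35.8) = 1.8694 + (1.2606)·0.11625 = 2.0160 mg/L.

2.02 mg/L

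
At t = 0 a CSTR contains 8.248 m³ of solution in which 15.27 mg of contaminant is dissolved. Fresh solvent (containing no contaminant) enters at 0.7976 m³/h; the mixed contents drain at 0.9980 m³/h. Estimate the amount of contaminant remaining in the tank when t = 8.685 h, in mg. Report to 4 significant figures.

Total volume: dV/dt = Q_in − Q_out = -0.200400 m³/h, so V(t) = 8.248 − 0.200400 t and V(8.685) = 6.50753 m³.
Solute balance: dm/dt = 0 − Q_out C = −Q_out m/V(t).
dm/m = −Q_out dt/(V₀ − 0.200400 t); integrating gives ln(m/m₀) = −(Q_out/(Q_in−Q_out)) ln(V/V₀).
m = m₀ (V₀/V)^(Q_out/(Q_in−Q_out)) = 15.27 × (8.248/6.50753)^(-4.98004) = 4.69062 mg.

4.691 mg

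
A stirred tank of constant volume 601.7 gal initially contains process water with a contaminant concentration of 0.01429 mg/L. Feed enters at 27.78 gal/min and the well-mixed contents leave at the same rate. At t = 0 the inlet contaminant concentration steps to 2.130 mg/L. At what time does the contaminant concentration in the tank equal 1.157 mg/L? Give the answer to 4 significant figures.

16.82 min

Mass balance on the solute (V constant): V dC/dt = Q(C_in − C), so τ = V/Q = 21.6595 min.
C(t) = C_in + (C₀ − C_in) e^(−t/τ). Set C = 1.157 and solve for t:
e^(−t/τ) = (C − C_in)/(C₀ − C_in) = (1.157 − 2.130)/(0.01429 − 2.130) = 0.459893
t = −τ ln(…) = 21.6595 × 0.776762 = 16.8242 min.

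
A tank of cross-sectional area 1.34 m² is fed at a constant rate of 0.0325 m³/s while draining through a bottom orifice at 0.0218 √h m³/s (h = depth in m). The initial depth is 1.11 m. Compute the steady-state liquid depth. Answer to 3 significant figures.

2.22 m

Mass balance (ρ constant): A dh/dt = Q_in − 0.0218 √h. At steady state dh/dt = 0:
Q_in = 0.0218 √h_ss ⇒ √h_ss = 0.0325/0.0218 = 1.4908.
h_ss = 1.4908² = 2.2226 m. (Since h₀ = 1.11 m < h_ss, the level will rise toward this value.)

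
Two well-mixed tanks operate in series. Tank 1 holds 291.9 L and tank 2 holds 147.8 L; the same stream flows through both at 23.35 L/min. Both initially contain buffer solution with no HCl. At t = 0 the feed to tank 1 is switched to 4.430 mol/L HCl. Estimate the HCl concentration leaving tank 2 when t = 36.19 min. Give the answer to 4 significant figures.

3.949 mol/L

Each tank obeys Vᵢ dCᵢ/dt = Q(Cᵢ₋₁ − Cᵢ), so τᵢ = Vᵢ/Q.
τ₁ = 291.9/23.35 = 12.5011 min; τ₂ = 147.8/23.35 = 6.32976 min.
Tank 1: C₁ = C_in(1 − e^(−t/τ₁)). Tank 2 (τ₁ ≠ τ₂): C₂ = C_in[1 − (τ₁ e^(−t/τ₁) − τ₂ e^(−t/τ₂))/(τ₁ − τ₂)].
At t = 36.19: e^(−t/τ₁) = 0.0553017, e^(−t/τ₂) = 0.00328814.
C₂ = 4.430·[1 − (12.5011·0.0553017 − 6.32976·0.00328814)/(6.17131)] = 4.430·0.891349 = 3.94868 mol/L.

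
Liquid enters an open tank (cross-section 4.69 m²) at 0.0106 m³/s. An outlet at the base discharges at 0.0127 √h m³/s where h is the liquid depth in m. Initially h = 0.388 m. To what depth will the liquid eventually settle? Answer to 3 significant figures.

Level balance: A dh/dt = 0.0106 − 0.0127 √h. Setting dh/dt = 0:
Q_in = 0.0127 √h_ss ⇒ √h_ss = 0.0106/0.0127 = 0.83465.
h_ss = 0.83465² = 0.69663 m. (Since h₀ = 0.388 m < h_ss, the level will rise toward this value.)

0.697 m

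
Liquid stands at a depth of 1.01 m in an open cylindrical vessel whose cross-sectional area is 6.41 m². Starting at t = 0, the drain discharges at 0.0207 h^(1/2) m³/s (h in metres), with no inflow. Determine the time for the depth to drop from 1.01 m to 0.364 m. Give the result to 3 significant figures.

249 s

Volume balance on the tank: A dh/dt = −0.0207 √h.
∫ h^(−1/2) dh = −(0.0207/A) ∫ dt, giving 2√h = 2√h₀ − (0.0207/A) t.
t = 2A(√h₀ − √h)/0.0207 = 2·6.41·(√1.01 − √0.364)/0.0207
  = 12.820 × (1.0050 − 0.60332) / 0.0207 = 248.76 s.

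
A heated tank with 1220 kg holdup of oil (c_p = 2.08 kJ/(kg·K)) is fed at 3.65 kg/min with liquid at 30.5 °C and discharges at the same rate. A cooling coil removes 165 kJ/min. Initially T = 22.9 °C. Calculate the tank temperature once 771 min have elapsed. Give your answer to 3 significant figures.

Heat balance on the well-mixed liquid: M c_p dT/dt = ṁ c_p (T_in − T) − 165.
τ = M/ṁ = 334.25 min; T_ss = T_in − Q̇/(ṁ c_p) = 30.5 − 165/(3.65·2.08) = 8.7666 °C.
Solution: T(t) = T_ss + (T₀ − T_ss) e^(−t/τ).
T(771) = 8.7666 + (14.133)·e^(−771/334.25) = 8.7666 + (14.133)·0.099591 = 10.174 °C.

10.2 °C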